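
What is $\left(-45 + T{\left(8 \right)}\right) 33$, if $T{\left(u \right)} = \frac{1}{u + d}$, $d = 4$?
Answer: $- \frac{5929}{4} \approx -1482.3$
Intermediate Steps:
$T{\left(u \right)} = \frac{1}{4 + u}$ ($T{\left(u \right)} = \frac{1}{u + 4} = \frac{1}{4 + u}$)
$\left(-45 + T{\left(8 \right)}\right) 33 = \left(-45 + \frac{1}{4 + 8}\right) 33 = \left(-45 + \frac{1}{12}\right) 33 = \left(- \frac{539}{12}\right) 33 = - \frac{5929}{4}$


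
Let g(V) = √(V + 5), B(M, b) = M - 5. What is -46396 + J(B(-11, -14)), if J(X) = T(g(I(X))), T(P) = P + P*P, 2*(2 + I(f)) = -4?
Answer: -46394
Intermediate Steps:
I(f) = -4 (I(f) = -2 + (½)*(-4) = -2 - 2 = -4)
B(M, b) = -5 + M
g(V) = √(5 + V)
T(P) = P + P²
J(X) = 2 (J(X) = √(5 - 4)*(1 + √(5 - 4)) = √1*(1 + √1) = 1*(1 + 1) = 1*2 = 2)
-46396 + J(B(-11, -14)) = -46396 + 2 = -46394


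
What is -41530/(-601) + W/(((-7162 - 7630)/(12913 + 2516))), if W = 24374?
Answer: -112700811143/4444996 ≈ -25355.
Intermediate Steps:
-41530/(-601) + W/(((-7162 - 7630)/(12913 + 2516))) = -41530/(-601) + 24374/(((-7162 - 7630)/(12913 + 2516))) = -41530*(-1/601) + 24374/((-14792/15429)) = 41530/601 + 24374/((-14792*1/15429)) = 41530/601 + 24374/(-14792/15429) = 41530/601 + 24374*(-15429/14792) = 41530/601 - 188033223/7396 = -112700811143/4444996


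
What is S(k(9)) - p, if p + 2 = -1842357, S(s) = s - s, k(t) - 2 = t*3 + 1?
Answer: 1842359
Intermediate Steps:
k(t) = 3 + 3*t (k(t) = 2 + (t*3 + 1) = 2 + (3*t + 1) = 2 + (1 + 3*t) = 3 + 3*t)
S(s) = 0
p = -1842359 (p = -2 - 1842357 = -1842359)
S(k(9)) - p = 0 - 1*(-1842359) = 0 + 1842359 = 1842359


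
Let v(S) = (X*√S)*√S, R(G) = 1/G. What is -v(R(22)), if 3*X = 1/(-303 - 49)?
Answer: 1/23232 ≈ 4.3044e-5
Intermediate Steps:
X = -1/1056 (X = 1/(3*(-303 - 49)) = (⅓)/(-352) = (⅓)*(-1/352) = -1/1056 ≈ -0.00094697)
v(S) = -S/1056 (v(S) = (-√S/1056)*√S = -S/1056)
-v(R(22)) = -(-1)/(1056*22) = -1*(-1/23232) = 1/23232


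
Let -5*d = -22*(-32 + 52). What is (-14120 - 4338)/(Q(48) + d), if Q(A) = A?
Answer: -9229/68 ≈ -135.72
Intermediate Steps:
d = 88 (d = -(-22)*(-32 + 52)/5 = -(-22)*20/5 = -1/5*(-440) = 88)
(-14120 - 4338)/(Q(48) + d) = (-14120 - 4338)/(48 + 88) = -18458/136 = -18458*1/136 = -9229/68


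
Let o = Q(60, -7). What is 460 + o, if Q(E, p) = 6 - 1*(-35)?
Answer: 501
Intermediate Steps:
Q(E, p) = 41 (Q(E, p) = 6 + 35 = 41)
o = 41
460 + o = 460 + 41 = 501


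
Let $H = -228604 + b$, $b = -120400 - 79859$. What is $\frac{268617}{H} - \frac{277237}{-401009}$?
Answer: $\frac{11178856978}{171977922767} \approx 0.065002$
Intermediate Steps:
$b = -200259$
$H = -428863$ ($H = -228604 - 200259 = -428863$)
$\frac{268617}{H} - \frac{277237}{-401009} = \frac{268617}{-428863} - \frac{277237}{-401009} = 268617 \left(- \frac{1}{428863}\right) - - \frac{277237}{401009} = - \frac{268617}{428863} + \frac{277237}{401009} = \frac{11178856978}{171977922767}$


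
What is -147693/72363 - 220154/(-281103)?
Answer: -8528647159/6780485463 ≈ -1.2578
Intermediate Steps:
-147693/72363 - 220154/(-281103) = -147693*1/72363 - 220154*(-1/281103) = -49231/24121 + 220154/281103 = -8528647159/6780485463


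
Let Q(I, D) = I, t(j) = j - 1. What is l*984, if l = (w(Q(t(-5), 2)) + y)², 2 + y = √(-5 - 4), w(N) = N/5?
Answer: 30504/25 - 94464*I/5 ≈ 1220.2 - 18893.0*I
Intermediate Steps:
t(j) = -1 + j
w(N) = N/5 (w(N) = N*(⅕) = N/5)
y = -2 + 3*I (y = -2 + √(-5 - 4) = -2 + √(-9) = -2 + 3*I ≈ -2.0 + 3.0*I)
l = (-16/5 + 3*I)² (l = ((-1 - 5)/5 + (-2 + 3*I))² = ((⅕)*(-6) + (-2 + 3*I))² = (-6/5 + (-2 + 3*I))² = (-16/5 + 3*I)² ≈ 1.24 - 19.2*I)
l*984 = (31/25 - 96*I/5)*984 = 30504/25 - 94464*I/5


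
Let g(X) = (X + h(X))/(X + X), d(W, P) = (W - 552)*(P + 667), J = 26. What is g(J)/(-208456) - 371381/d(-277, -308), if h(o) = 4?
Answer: 2012827076971/1613008764016 ≈ 1.2479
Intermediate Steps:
d(W, P) = (-552 + W)*(667 + P)
g(X) = (4 + X)/(2*X) (g(X) = (X + 4)/(X + X) = (4 + X)/((2*X)) = (4 + X)*(1/(2*X)) = (4 + X)/(2*X))
g(J)/(-208456) - 371381/d(-277, -308) = ((½)*(4 + 26)/26)/(-208456) - 371381/(-368184 - 552*(-308) + 667*(-277) - 308*(-277)) = ((½)*(1/26)*30)*(-1/208456) - 371381/(-368184 + 170016 - 184759 + 85316) = (15/26)*(-1/208456) - 371381/(-297611) = -15/5419856 - 371381*(-1/297611) = -15/5419856 + 371381/297611 = 2012827076971/1613008764016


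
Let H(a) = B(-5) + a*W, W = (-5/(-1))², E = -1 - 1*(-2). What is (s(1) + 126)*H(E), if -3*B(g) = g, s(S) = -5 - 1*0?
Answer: 9680/3 ≈ 3226.7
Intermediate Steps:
s(S) = -5 (s(S) = -5 + 0 = -5)
B(g) = -g/3
E = 1 (E = -1 + 2 = 1)
W = 25 (W = (-5*(-1))² = 5² = 25)
H(a) = 5/3 + 25*a (H(a) = -⅓*(-5) + a*25 = 5/3 + 25*a)
(s(1) + 126)*H(E) = (-5 + 126)*(5/3 + 25*1) = 121*(5/3 + 25) = 121*(80/3) = 9680/3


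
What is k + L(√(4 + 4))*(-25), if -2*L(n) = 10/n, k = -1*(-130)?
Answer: 130 + 125*√2/4 ≈ 174.19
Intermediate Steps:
k = 130
L(n) = -5/n
k + L(√(4 + 4))*(-25) = 130 - 5/√(4 + 4)*(-25) = 130 - 5*√2/4*(-25) = 130 + 125*√2/4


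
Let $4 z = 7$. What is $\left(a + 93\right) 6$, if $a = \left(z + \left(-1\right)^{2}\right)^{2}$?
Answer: $\frac{4827}{8} \approx 603.38$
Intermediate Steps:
$z = \frac{7}{4}$ ($z = \frac{1}{4} \cdot 7 = \frac{7}{4} \approx 1.75$)
$a = \frac{121}{16}$ ($a = \left(\frac{7}{4} + \left(-1\right)^{2}\right)^{2} = \left(\frac{7}{4} + 1\right)^{2} = \left(\frac{11}{4}\right)^{2} = \frac{121}{16} \approx 7.5625$)
$\left(a + 93\right) 6 = \left(\frac{121}{16} + 93\right) 6 = \frac{1609}{16} \cdot 6 = \frac{4827}{8}$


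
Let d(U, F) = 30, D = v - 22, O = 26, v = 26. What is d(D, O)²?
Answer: 900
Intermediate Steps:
D = 4 (D = 26 - 22 = 4)
d(D, O)² = 30² = 900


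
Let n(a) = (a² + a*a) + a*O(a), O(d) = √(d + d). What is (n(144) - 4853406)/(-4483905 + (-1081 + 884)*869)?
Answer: 2405967/2327549 - 864*√2/2327549 ≈ 1.0332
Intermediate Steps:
O(d) = √2*√d (O(d) = √(2*d) = √2*√d)
n(a) = 2*a² + √2*a^(3/2) (n(a) = (a² + a*a) + a*(√2*√a) = (a² + a²) + √2*a^(3/2) = 2*a² + √2*a^(3/2))
(n(144) - 4853406)/(-4483905 + (-1081 + 884)*869) = (144*(2*144 + √2*√144) - 4853406)/(-4483905 + (-1081 + 884)*869) = (144*(288 + √2*12) - 4853406)/(-4483905 - 197*869) = (144*(288 + 12*√2) - 4853406)/(-4483905 - 171193) = ((41472 + 1728*√2) - 4853406)/(-4655098) = (-4811934 + 1728*√2)*(-1/4655098) = 2405967/2327549 - 864*√2/2327549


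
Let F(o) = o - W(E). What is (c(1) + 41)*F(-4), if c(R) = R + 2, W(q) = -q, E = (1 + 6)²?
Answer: 1980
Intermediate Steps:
E = 49 (E = 7² = 49)
c(R) = 2 + R
F(o) = 49 + o (F(o) = o - (-1)*49 = o - 1*(-49) = o + 49 = 49 + o)
(c(1) + 41)*F(-4) = ((2 + 1) + 41)*(49 - 4) = (3 + 41)*45 = 44*45 = 1980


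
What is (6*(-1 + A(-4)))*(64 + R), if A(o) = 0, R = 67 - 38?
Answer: -558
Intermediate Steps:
R = 29
(6*(-1 + A(-4)))*(64 + R) = (6*(-1 + 0))*(64 + 29) = (6*(-1))*93 = -6*93 = -558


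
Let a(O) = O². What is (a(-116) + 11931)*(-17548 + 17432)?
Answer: -2944892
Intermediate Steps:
(a(-116) + 11931)*(-17548 + 17432) = ((-116)² + 11931)*(-17548 + 17432) = (13456 + 11931)*(-116) = 25387*(-116) = -2944892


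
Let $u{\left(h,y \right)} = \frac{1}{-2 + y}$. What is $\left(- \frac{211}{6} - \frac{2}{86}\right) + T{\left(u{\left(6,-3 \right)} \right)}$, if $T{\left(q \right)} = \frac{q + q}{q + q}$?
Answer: $- \frac{8821}{258} \approx -34.19$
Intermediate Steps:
$T{\left(q \right)} = 1$ ($T{\left(q \right)} = \frac{2 q}{2 q} = 2 q \frac{1}{2 q} = 1$)
$\left(- \frac{211}{6} - \frac{2}{86}\right) + T{\left(u{\left(6,-3 \right)} \right)} = \left(- \frac{211}{6} - \frac{2}{86}\right) + 1 = \left(\left(-211\right) \frac{1}{6} - \frac{1}{43}\right) + 1 = \left(- \frac{211}{6} - \frac{1}{43}\right) + 1 = - \frac{9079}{258} + 1 = - \frac{8821}{258}$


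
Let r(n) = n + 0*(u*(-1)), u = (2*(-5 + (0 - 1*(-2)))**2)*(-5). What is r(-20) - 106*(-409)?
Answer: 43334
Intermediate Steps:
u = -90 (u = (2*(-5 + (0 + 2))**2)*(-5) = (2*(-5 + 2)**2)*(-5) = (2*(-3)**2)*(-5) = (2*9)*(-5) = 18*(-5) = -90)
r(n) = n (r(n) = n + 0*(-90*(-1)) = n + 0*90 = n + 0 = n)
r(-20) - 106*(-409) = -20 - 106*(-409) = -20 + 43354 = 43334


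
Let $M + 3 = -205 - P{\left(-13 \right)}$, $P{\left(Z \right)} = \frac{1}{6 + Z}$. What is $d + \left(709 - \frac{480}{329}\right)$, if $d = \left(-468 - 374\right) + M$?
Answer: $- \frac{112622}{329} \approx -342.32$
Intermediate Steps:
$M = - \frac{1455}{7}$ ($M = -3 - \left(205 + \frac{1}{6 - 13}\right) = -3 - \frac{1434}{7} = - \frac{1455}{7} \approx -207.86$)
$d = - \frac{7349}{7}$ ($d = \left(-468 - 374\right) - \frac{1455}{7} = -842 - \frac{1455}{7} = - \frac{7349}{7} \approx -1049.9$)
$d + \left(709 - \frac{480}{329}\right) = - \frac{7349}{7} + \left(709 - \frac{480}{329}\right) = - \frac{7349}{7} + \frac{232781}{329} = - \frac{112622}{329}$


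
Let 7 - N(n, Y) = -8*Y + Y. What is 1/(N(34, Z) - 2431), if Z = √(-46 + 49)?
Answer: -808/1958543 - 7*√3/5875629 ≈ -0.00041462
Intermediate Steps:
Z = √3 ≈ 1.7320
N(n, Y) = 7 + 7*Y (N(n, Y) = 7 - (-8*Y + Y) = 7 - (-7)*Y = 7 + 7*Y)
1/(N(34, Z) - 2431) = 1/((7 + 7*√3) - 2431) = 1/(-2424 + 7*√3)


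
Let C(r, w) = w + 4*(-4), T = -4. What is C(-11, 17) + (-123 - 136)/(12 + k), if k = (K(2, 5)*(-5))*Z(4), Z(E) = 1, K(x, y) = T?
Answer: -227/32 ≈ -7.0938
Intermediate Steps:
K(x, y) = -4
k = 20 (k = -4*(-5)*1 = 20*1 = 20)
C(r, w) = -16 + w (C(r, w) = w - 16 = -16 + w)
C(-11, 17) + (-123 - 136)/(12 + k) = (-16 + 17) + (-123 - 136)/(12 + 20) = 1 - 259/32 = -227/32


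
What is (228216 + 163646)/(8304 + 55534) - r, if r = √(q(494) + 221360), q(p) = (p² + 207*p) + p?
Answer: 195931/31919 - 2*√142037 ≈ -747.62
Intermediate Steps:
q(p) = p² + 208*p
r = 2*√142037 (r = √(494*(208 + 494) + 221360) = √(494*702 + 221360) = √(346788 + 221360) = √568148 = 2*√142037 ≈ 753.76)
(228216 + 163646)/(8304 + 55534) - r = (228216 + 163646)/(8304 + 55534) - 2*√142037 = 391862/63838 - 2*√142037 = 391862*(1/63838) - 2*√142037 = 195931/31919 - 2*√142037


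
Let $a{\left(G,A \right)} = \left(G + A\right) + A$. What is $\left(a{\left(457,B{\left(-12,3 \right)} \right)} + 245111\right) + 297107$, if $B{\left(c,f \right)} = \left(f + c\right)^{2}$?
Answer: $542837$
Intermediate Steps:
$B{\left(c,f \right)} = \left(c + f\right)^{2}$
$a{\left(G,A \right)} = G + 2 A$ ($a{\left(G,A \right)} = \left(A + G\right) + A = G + 2 A$)
$\left(a{\left(457,B{\left(-12,3 \right)} \right)} + 245111\right) + 297107 = \left(\left(457 + 2 \left(-12 + 3\right)^{2}\right) + 245111\right) + 297107 = \left(\left(457 + 2 \left(-9\right)^{2}\right) + 245111\right) + 297107 = \left(\left(457 + 2 \cdot 81\right) + 245111\right) + 297107 = \left(\left(457 + 162\right) + 245111\right) + 297107 = \left(619 + 245111\right) + 297107 = 245730 + 297107 = 542837$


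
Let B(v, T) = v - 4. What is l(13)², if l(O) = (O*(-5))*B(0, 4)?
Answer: 67600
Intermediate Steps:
B(v, T) = -4 + v
l(O) = 20*O (l(O) = (O*(-5))*(-4 + 0) = -5*O*(-4) = 20*O)
l(13)² = (20*13)² = 260² = 67600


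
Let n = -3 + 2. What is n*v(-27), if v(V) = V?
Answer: 27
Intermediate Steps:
n = -1
n*v(-27) = -1*(-27) = 27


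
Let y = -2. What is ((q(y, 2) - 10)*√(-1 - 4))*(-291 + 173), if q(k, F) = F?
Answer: 944*I*√5 ≈ 2110.8*I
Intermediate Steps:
((q(y, 2) - 10)*√(-1 - 4))*(-291 + 173) = ((2 - 10)*√(-1 - 4))*(-291 + 173) = -8*I*√5*(-118) = 944*I*√5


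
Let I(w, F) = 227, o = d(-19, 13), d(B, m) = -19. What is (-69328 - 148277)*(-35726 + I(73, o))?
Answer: 7724759895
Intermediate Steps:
o = -19
(-69328 - 148277)*(-35726 + I(73, o)) = (-69328 - 148277)*(-35726 + 227) = -217605*(-35499) = 7724759895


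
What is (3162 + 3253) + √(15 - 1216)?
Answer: 6415 + I*√1201 ≈ 6415.0 + 34.655*I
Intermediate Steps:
(3162 + 3253) + √(15 - 1216) = 6415 + √(-1201) = 6415 + I*√1201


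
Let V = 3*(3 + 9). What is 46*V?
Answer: 1656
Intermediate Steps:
V = 36 (V = 3*12 = 36)
46*V = 46*36 = 1656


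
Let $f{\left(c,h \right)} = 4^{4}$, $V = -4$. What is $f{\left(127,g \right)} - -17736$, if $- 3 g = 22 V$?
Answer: $17992$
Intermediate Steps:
$g = \frac{88}{3}$ ($g = - \frac{22 \left(-4\right)}{3} = \left(- \frac{1}{3}\right) \left(-88\right) = \frac{88}{3} \approx 29.333$)
$f{\left(c,h \right)} = 256$
$f{\left(127,g \right)} - -17736 = 256 - -17736 = 256 + 17736 = 17992$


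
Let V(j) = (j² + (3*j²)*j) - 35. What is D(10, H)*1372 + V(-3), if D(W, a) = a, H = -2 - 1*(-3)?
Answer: 1265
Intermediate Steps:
V(j) = -35 + j² + 3*j³ (V(j) = (j² + 3*j³) - 35 = -35 + j² + 3*j³)
H = 1 (H = -2 + 3 = 1)
D(10, H)*1372 + V(-3) = 1*1372 + (-35 + (-3)² + 3*(-3)³) = 1372 + (-35 + 9 + 3*(-27)) = 1372 + (-35 + 9 - 81) = 1372 - 107 = 1265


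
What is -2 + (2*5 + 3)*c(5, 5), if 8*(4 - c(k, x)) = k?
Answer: 335/8 ≈ 41.875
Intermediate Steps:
c(k, x) = 4 - k/8
-2 + (2*5 + 3)*c(5, 5) = -2 + (2*5 + 3)*(4 - ⅛*5) = -2 + (10 + 3)*(4 - 5/8) = -2 + 13*(27/8) = -2 + 351/8 = 335/8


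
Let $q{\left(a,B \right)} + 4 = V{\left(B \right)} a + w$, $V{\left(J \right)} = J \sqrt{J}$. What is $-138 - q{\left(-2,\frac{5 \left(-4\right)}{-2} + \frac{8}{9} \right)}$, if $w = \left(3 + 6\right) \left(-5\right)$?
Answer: $-89 + \frac{1372 \sqrt{2}}{27} \approx -17.137$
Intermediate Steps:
$V{\left(J \right)} = J^{\frac{3}{2}}$
$w = -45$ ($w = 9 \left(-5\right) = -45$)
$q{\left(a,B \right)} = -49 + a B^{\frac{3}{2}}$ ($q{\left(a,B \right)} = -4 + \left(B^{\frac{3}{2}} a - 45\right) = -4 + \left(a B^{\frac{3}{2}} - 45\right) = -4 + \left(-45 + a B^{\frac{3}{2}}\right) = -49 + a B^{\frac{3}{2}}$)
$-138 - q{\left(-2,\frac{5 \left(-4\right)}{-2} + \frac{8}{9} \right)} = -138 - \left(-49 - 2 \left(\frac{5 \left(-4\right)}{-2} + \frac{8}{9}\right)^{\frac{3}{2}}\right) = -138 - \left(-49 - 2 \left(\left(-20\right) \left(- \frac{1}{2}\right) + 8 \cdot \frac{1}{9}\right)^{\frac{3}{2}}\right) = -138 - \left(-49 - 2 \left(10 + \frac{8}{9}\right)^{\frac{3}{2}}\right) = -138 - \left(-49 - 2 \left(\frac{98}{9}\right)^{\frac{3}{2}}\right) = -138 - \left(-49 - 2 \frac{686 \sqrt{2}}{27}\right) = -138 - \left(-49 - \frac{1372 \sqrt{2}}{27}\right) = -138 + \left(49 + \frac{1372 \sqrt{2}}{27}\right) = -89 + \frac{1372 \sqrt{2}}{27}$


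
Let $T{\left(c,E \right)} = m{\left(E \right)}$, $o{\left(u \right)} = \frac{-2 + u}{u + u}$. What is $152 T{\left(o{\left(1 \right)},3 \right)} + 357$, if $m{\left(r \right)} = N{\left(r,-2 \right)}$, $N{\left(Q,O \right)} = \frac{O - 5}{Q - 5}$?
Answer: $889$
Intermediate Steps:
$o{\left(u \right)} = \frac{-2 + u}{2 u}$
$N{\left(Q,O \right)} = \frac{-5 + O}{-5 + Q}$
$m{\left(r \right)} = - \frac{7}{-5 + r}$ ($m{\left(r \right)} = \frac{-5 - 2}{-5 + r} = \frac{1}{-5 + r} \left(-7\right) = - \frac{7}{-5 + r}$)
$T{\left(c,E \right)} = - \frac{7}{-5 + E}$
$152 T{\left(o{\left(1 \right)},3 \right)} + 357 = 152 \left(- \frac{7}{-5 + 3}\right) + 357 = 152 \left(- \frac{7}{-2}\right) + 357 = 152 \left(\left(-7\right) \left(- \frac{1}{2}\right)\right) + 357 = 152 \cdot \frac{7}{2} + 357 = 532 + 357 = 889$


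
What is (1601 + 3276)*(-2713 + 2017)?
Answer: -3394392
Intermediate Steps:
(1601 + 3276)*(-2713 + 2017) = 4877*(-696) = -3394392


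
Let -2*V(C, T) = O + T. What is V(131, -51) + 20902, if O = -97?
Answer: 20976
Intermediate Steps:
V(C, T) = 97/2 - T/2 (V(C, T) = -(-97 + T)/2 = 97/2 - T/2)
V(131, -51) + 20902 = (97/2 - 1/2*(-51)) + 20902 = (97/2 + 51/2) + 20902 = 74 + 20902 = 20976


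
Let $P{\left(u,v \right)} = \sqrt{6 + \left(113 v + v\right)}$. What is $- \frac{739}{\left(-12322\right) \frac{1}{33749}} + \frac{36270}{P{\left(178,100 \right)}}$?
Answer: $\frac{24940511}{12322} + \frac{6045 \sqrt{11406}}{1901} \approx 2363.7$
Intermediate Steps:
$P{\left(u,v \right)} = \sqrt{6 + 114 v}$
$- \frac{739}{\left(-12322\right) \frac{1}{33749}} + \frac{36270}{P{\left(178,100 \right)}} = - \frac{739}{\left(-12322\right) \frac{1}{33749}} + \frac{36270}{\sqrt{6 + 114 \cdot 100}} = - \frac{739}{\left(-12322\right) \frac{1}{33749}} + \frac{36270}{\sqrt{6 + 11400}} = - \frac{739}{- \frac{12322}{33749}} + \frac{36270}{\sqrt{11406}} = \left(-739\right) \left(- \frac{33749}{12322}\right) + 36270 \frac{\sqrt{11406}}{11406} = \frac{24940511}{12322} + \frac{6045 \sqrt{11406}}{1901}$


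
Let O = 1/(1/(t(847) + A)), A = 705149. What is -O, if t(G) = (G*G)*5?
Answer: -4292194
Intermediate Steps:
t(G) = 5*G**2 (t(G) = G**2*5 = 5*G**2)
O = 4292194 (O = 1/(1/(5*847**2 + 705149)) = 1/(1/(5*717409 + 705149)) = 1/(1/(3587045 + 705149)) = 1/(1/4292194) = 4292194)
-O = -1*4292194 = -4292194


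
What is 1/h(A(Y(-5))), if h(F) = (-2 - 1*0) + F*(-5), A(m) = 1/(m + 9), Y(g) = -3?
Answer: -6/17 ≈ -0.35294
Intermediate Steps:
A(m) = 1/(9 + m)
h(F) = -2 - 5*F (h(F) = (-2 + 0) - 5*F = -2 - 5*F)
1/h(A(Y(-5))) = 1/(-2 - 5/(9 - 3)) = 1/(-2 - 5/6) = 1/(-2 - 5*⅙) = 1/(-2 - ⅚) = 1/(-17/6) = -6/17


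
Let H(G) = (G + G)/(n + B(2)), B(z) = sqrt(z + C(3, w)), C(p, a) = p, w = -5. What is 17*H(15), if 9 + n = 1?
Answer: -4080/59 - 510*sqrt(5)/59 ≈ -88.481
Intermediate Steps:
n = -8 (n = -9 + 1 = -8)
B(z) = sqrt(3 + z) (B(z) = sqrt(z + 3) = sqrt(3 + z))
H(G) = 2*G/(-8 + sqrt(5)) (H(G) = (G + G)/(-8 + sqrt(3 + 2)) = (2*G)/(-8 + sqrt(5)) = 2*G/(-8 + sqrt(5)))
17*H(15) = 17*(-16/59*15 - 2/59*15*sqrt(5)) = 17*(-240/59 - 30*sqrt(5)/59) = -4080/59 - 510*sqrt(5)/59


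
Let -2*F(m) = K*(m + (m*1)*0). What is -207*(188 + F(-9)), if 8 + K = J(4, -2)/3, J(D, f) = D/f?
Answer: -30843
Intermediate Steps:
K = -26/3 (K = -8 + (4/(-2))/3 = -8 + (4*(-½))*(⅓) = -8 - 2*⅓ = -8 - ⅔ = -26/3 ≈ -8.6667)
F(m) = 13*m/3 (F(m) = -(-13)*(m + (m*1)*0)/3 = -(-13)*(m + m*0)/3 = -(-13)*(m + 0)/3 = -(-13)*m/3 = 13*m/3)
-207*(188 + F(-9)) = -207*(188 + (13/3)*(-9)) = -207*(188 - 39) = -207*149 = -30843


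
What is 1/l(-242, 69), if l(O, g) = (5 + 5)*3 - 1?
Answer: 1/29 ≈ 0.034483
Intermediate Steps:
l(O, g) = 29 (l(O, g) = 10*3 - 1 = 30 - 1 = 29)
1/l(-242, 69) = 1/29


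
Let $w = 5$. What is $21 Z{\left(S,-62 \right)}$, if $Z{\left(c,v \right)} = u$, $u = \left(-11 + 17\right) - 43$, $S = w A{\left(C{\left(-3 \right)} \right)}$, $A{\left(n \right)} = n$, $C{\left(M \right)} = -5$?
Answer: $-777$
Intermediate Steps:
$S = -25$ ($S = 5 \left(-5\right) = -25$)
$u = -37$ ($u = 6 - 43 = -37$)
$Z{\left(c,v \right)} = -37$
$21 Z{\left(S,-62 \right)} = 21 \left(-37\right) = -777$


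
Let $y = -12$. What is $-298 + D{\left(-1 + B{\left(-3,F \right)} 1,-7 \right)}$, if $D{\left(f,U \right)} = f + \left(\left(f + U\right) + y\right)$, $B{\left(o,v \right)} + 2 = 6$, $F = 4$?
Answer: $-311$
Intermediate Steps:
$B{\left(o,v \right)} = 4$ ($B{\left(o,v \right)} = -2 + 6 = 4$)
$D{\left(f,U \right)} = -12 + U + 2 f$ ($D{\left(f,U \right)} = f - \left(12 - U - f\right) = f + \left(-12 + U + f\right) = -12 + U + 2 f$)
$-298 + D{\left(-1 + B{\left(-3,F \right)} 1,-7 \right)} = -298 - \left(19 - 2 \left(-1 + 4 \cdot 1\right)\right) = -298 - \left(19 - 2 \left(-1 + 4\right)\right) = -298 - 13 = -311$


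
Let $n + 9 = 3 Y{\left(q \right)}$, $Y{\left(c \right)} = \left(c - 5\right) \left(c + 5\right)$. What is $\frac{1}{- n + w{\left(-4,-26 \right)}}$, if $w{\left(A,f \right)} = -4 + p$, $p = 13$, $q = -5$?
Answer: $\frac{1}{18} \approx 0.055556$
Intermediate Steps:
$Y{\left(c \right)} = \left(-5 + c\right) \left(5 + c\right)$
$w{\left(A,f \right)} = 9$ ($w{\left(A,f \right)} = -4 + 13 = 9$)
$n = -9$ ($n = -9 + 3 \left(-25 + \left(-5\right)^{2}\right) = -9 + 3 \left(-25 + 25\right) = -9 + 3 \cdot 0 = -9 + 0 = -9$)
$\frac{1}{- n + w{\left(-4,-26 \right)}} = \frac{1}{\left(-1\right) \left(-9\right) + 9} = \frac{1}{9 + 9} = \frac{1}{18}$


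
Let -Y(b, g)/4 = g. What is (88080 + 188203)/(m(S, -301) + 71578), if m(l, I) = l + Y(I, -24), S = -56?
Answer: 276283/71618 ≈ 3.8577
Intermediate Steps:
Y(b, g) = -4*g
m(l, I) = 96 + l (m(l, I) = l - 4*(-24) = l + 96 = 96 + l)
(88080 + 188203)/(m(S, -301) + 71578) = (88080 + 188203)/((96 - 56) + 71578) = 276283/(40 + 71578) = 276283/71618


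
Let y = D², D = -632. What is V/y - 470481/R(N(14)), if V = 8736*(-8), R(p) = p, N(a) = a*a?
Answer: -2936485953/1223236 ≈ -2400.6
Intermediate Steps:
N(a) = a²
V = -69888
y = 399424 (y = (-632)² = 399424)
V/y - 470481/R(N(14)) = -69888/399424 - 470481/(14²) = -69888*1/399424 - 470481/196 = -1092/6241 - 470481*1/196 = -1092/6241 - 470481/196 = -2936485953/1223236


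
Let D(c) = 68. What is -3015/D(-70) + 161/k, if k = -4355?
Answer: -13141273/296140 ≈ -44.375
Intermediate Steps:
-3015/D(-70) + 161/k = -3015/68 + 161/(-4355) = -3015*1/68 + 161*(-1/4355) = -3015/68 - 161/4355 = -13141273/296140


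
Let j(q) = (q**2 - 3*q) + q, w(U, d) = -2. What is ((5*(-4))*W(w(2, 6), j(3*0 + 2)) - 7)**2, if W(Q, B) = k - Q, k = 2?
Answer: 7569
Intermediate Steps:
j(q) = q**2 - 2*q
W(Q, B) = 2 - Q
((5*(-4))*W(w(2, 6), j(3*0 + 2)) - 7)**2 = ((5*(-4))*(2 - 1*(-2)) - 7)**2 = (-20*(2 + 2) - 7)**2 = (-20*4 - 7)**2 = (-80 - 7)**2 = (-87)**2 = 7569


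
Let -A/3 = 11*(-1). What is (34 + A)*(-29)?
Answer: -1943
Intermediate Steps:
A = 33 (A = -33*(-1) = -3*(-11) = 33)
(34 + A)*(-29) = (34 + 33)*(-29) = 67*(-29) = -1943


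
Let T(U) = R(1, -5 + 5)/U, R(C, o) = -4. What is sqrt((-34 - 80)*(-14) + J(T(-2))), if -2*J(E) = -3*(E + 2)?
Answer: 3*sqrt(178) ≈ 40.025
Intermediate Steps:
T(U) = -4/U
J(E) = 3 + 3*E/2 (J(E) = -(-3)*(E + 2)/2 = -(-3)*(2 + E)/2 = -(-6 - 3*E)/2 = 3 + 3*E/2)
sqrt((-34 - 80)*(-14) + J(T(-2))) = sqrt((-34 - 80)*(-14) + (3 + 3*(-4/(-2))/2)) = sqrt(-114*(-14) + (3 + 3*(-4*(-1/2))/2)) = sqrt(1596 + (3 + (3/2)*2)) = sqrt(1596 + (3 + 3)) = sqrt(1596 + 6) = sqrt(1602) = 3*sqrt(178)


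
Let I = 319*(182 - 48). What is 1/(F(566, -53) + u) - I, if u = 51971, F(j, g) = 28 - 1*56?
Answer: -2220355477/51943 ≈ -42746.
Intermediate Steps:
F(j, g) = -28 (F(j, g) = 28 - 56 = -28)
I = 42746 (I = 319*134 = 42746)
1/(F(566, -53) + u) - I = 1/(-28 + 51971) - 1*42746 = 1/51943 - 42746 = -2220355477/51943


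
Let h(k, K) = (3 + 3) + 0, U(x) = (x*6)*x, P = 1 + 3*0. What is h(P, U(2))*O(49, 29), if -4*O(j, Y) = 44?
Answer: -66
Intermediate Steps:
P = 1 (P = 1 + 0 = 1)
O(j, Y) = -11 (O(j, Y) = -¼*44 = -11)
U(x) = 6*x² (U(x) = (6*x)*x = 6*x²)
h(k, K) = 6 (h(k, K) = 6 + 0 = 6)
h(P, U(2))*O(49, 29) = 6*(-11) = -66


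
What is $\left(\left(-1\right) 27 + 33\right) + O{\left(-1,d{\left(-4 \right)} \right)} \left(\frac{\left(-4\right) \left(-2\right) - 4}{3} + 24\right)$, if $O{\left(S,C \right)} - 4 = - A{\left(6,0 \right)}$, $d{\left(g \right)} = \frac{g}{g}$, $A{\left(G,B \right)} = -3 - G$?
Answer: $\frac{1006}{3} \approx 335.33$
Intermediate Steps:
$d{\left(g \right)} = 1$
$O{\left(S,C \right)} = 13$ ($O{\left(S,C \right)} = 4 - \left(-3 - 6\right) = 4 - -9 = 4 + 9 = 13$)
$\left(\left(-1\right) 27 + 33\right) + O{\left(-1,d{\left(-4 \right)} \right)} \left(\frac{\left(-4\right) \left(-2\right) - 4}{3} + 24\right) = \left(\left(-1\right) 27 + 33\right) + 13 \left(\frac{\left(-4\right) \left(-2\right) - 4}{3} + 24\right) = \left(-27 + 33\right) + 13 \left(\left(8 - 4\right) \frac{1}{3} + 24\right) = 6 + 13 \left(4 \cdot \frac{1}{3} + 24\right) = 6 + 13 \left(\frac{4}{3} + 24\right) = 6 + 13 \cdot \frac{76}{3} = 6 + \frac{988}{3} = \frac{1006}{3}$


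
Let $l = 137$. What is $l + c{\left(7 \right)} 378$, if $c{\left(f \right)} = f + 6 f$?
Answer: $18659$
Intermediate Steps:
$c{\left(f \right)} = 7 f$
$l + c{\left(7 \right)} 378 = 137 + 7 \cdot 7 \cdot 378 = 137 + 49 \cdot 378 = 137 + 18522 = 18659$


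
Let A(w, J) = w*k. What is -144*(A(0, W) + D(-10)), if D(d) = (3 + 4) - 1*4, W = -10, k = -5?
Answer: -432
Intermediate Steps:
D(d) = 3 (D(d) = 7 - 4 = 3)
A(w, J) = -5*w (A(w, J) = w*(-5) = -5*w)
-144*(A(0, W) + D(-10)) = -144*(-5*0 + 3) = -144*(0 + 3) = -144*3 = -432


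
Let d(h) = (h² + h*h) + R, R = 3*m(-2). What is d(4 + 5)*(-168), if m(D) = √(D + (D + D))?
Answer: -27216 - 504*I*√6 ≈ -27216.0 - 1234.5*I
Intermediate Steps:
m(D) = √3*√D (m(D) = √(D + 2*D) = √(3*D) = √3*√D)
R = 3*I*√6 (R = 3*(√3*√(-2)) = 3*(√3*(I*√2)) = 3*(I*√6) = 3*I*√6 ≈ 7.3485*I)
d(h) = 2*h² + 3*I*√6 (d(h) = (h² + h*h) + 3*I*√6 = (h² + h²) + 3*I*√6 = 2*h² + 3*I*√6)
d(4 + 5)*(-168) = (2*(4 + 5)² + 3*I*√6)*(-168) = (2*9² + 3*I*√6)*(-168) = (2*81 + 3*I*√6)*(-168) = (162 + 3*I*√6)*(-168) = -27216 - 504*I*√6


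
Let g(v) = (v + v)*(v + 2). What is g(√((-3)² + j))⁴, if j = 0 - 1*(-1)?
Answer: 569600 + 179200*√10 ≈ 1.1363e+6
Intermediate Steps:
j = 1 (j = 0 + 1 = 1)
g(v) = 2*v*(2 + v) (g(v) = (2*v)*(2 + v) = 2*v*(2 + v))
g(√((-3)² + j))⁴ = (2*√((-3)² + 1)*(2 + √((-3)² + 1)))⁴ = (2*√(9 + 1)*(2 + √(9 + 1)))⁴ = (2*√10*(2 + √10))⁴ = 1600*(2 + √10)⁴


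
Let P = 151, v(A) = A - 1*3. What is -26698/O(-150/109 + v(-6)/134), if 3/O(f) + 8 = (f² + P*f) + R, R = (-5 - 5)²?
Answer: 352720916846837/320002854 ≈ 1.1022e+6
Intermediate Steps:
v(A) = -3 + A (v(A) = A - 3 = -3 + A)
R = 100 (R = (-10)² = 100)
O(f) = 3/(92 + f² + 151*f) (O(f) = 3/(-8 + ((f² + 151*f) + 100)) = 3/(-8 + (100 + f² + 151*f)) = 3/(92 + f² + 151*f))
-26698/O(-150/109 + v(-6)/134) = -(2456216/3 + 26698*(-150/109 + (-3 - 6)/134)²/3 + 4031398*(-150/109 + (-3 - 6)/134)/3) = -(2456216/3 + 26698*(-150*1/109 - 9*1/134)²/3 + 4031398*(-150*1/109 - 9*1/134)/3) = -(2456216/3 + 26698*(-150/109 - 9/134)²/3 + 4031398*(-150/109 - 9/134)/3) = -26698/(3/(92 + (-21081/14606)² + 151*(-21081/14606))) = -26698/(3/(92 + 444408561/213335236 - 3183231/14606)) = -26698/(3/(-26423021713/213335236)) = -26698/(3*(-213335236/26423021713)) = -26698/(-640005708/26423021713) = -26698*(-26423021713/640005708) = 352720916846837/320002854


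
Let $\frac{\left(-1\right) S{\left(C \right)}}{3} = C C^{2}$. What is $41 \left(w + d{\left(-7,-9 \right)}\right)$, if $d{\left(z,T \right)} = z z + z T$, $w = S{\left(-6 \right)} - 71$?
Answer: $28249$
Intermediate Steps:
$S{\left(C \right)} = - 3 C^{3}$ ($S{\left(C \right)} = - 3 C C^{2} = - 3 C^{3}$)
$w = 577$ ($w = - 3 \left(-6\right)^{3} - 71 = \left(-3\right) \left(-216\right) - 71 = 648 - 71 = 577$)
$d{\left(z,T \right)} = z^{2} + T z$
$41 \left(w + d{\left(-7,-9 \right)}\right) = 41 \left(577 - 7 \left(-9 - 7\right)\right) = 41 \left(577 - -112\right) = 41 \left(577 + 112\right) = 41 \cdot 689 = 28249$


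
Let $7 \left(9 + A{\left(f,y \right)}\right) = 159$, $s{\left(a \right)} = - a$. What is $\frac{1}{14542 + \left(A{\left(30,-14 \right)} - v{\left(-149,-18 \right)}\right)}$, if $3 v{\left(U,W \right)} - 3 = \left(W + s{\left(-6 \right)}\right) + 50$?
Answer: $\frac{21}{305383} \approx 6.8766 \cdot 10^{-5}$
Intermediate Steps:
$A{\left(f,y \right)} = \frac{96}{7}$ ($A{\left(f,y \right)} = -9 + \frac{1}{7} \cdot 159 = -9 + \frac{159}{7} = \frac{96}{7}$)
$v{\left(U,W \right)} = \frac{59}{3} + \frac{W}{3}$ ($v{\left(U,W \right)} = 1 + \frac{\left(W - -6\right) + 50}{3} = 1 + \frac{\left(W + 6\right) + 50}{3} = 1 + \frac{\left(6 + W\right) + 50}{3} = 1 + \frac{56 + W}{3} = 1 + \left(\frac{56}{3} + \frac{W}{3}\right) = \frac{59}{3} + \frac{W}{3}$)
$\frac{1}{14542 + \left(A{\left(30,-14 \right)} - v{\left(-149,-18 \right)}\right)} = \frac{1}{14542 + \left(\frac{96}{7} - \left(\frac{59}{3} + \frac{1}{3} \left(-18\right)\right)\right)} = \frac{1}{14542 + \left(\frac{96}{7} - \left(\frac{59}{3} - 6\right)\right)} = \frac{1}{14542 + \left(\frac{96}{7} - \frac{41}{3}\right)} = \frac{1}{14542 + \frac{1}{21}} = \frac{1}{\frac{305383}{21}} = \frac{21}{305383}$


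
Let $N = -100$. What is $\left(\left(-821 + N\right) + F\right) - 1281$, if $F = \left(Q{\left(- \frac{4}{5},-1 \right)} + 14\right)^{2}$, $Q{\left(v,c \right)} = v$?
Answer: $- \frac{50694}{25} \approx -2027.8$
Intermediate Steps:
$F = \frac{4356}{25}$ ($F = \left(- \frac{4}{5} + 14\right)^{2} = \left(\frac{66}{5}\right)^{2} = \frac{4356}{25} \approx 174.24$)
$\left(\left(-821 + N\right) + F\right) - 1281 = \left(\left(-821 - 100\right) + \frac{4356}{25}\right) - 1281 = \left(-921 + \frac{4356}{25}\right) - 1281 = - \frac{18669}{25} - 1281 = - \frac{50694}{25}$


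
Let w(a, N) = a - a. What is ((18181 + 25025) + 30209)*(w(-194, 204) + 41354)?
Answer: 3036003910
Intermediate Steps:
w(a, N) = 0
((18181 + 25025) + 30209)*(w(-194, 204) + 41354) = ((18181 + 25025) + 30209)*(0 + 41354) = (43206 + 30209)*41354 = 73415*41354 = 3036003910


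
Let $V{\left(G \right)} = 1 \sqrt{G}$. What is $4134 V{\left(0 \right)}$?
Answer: $0$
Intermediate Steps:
$V{\left(G \right)} = \sqrt{G}$
$4134 V{\left(0 \right)} = 4134 \sqrt{0} = 4134 \cdot 0 = 0$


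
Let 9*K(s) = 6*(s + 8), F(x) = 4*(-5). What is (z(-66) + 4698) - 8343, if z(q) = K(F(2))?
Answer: -3653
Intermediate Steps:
F(x) = -20
K(s) = 16/3 + 2*s/3 (K(s) = (6*(s + 8))/9 = (6*(8 + s))/9 = (48 + 6*s)/9 = 16/3 + 2*s/3)
z(q) = -8 (z(q) = 16/3 + (⅔)*(-20) = 16/3 - 40/3 = -8)
(z(-66) + 4698) - 8343 = (-8 + 4698) - 8343 = 4690 - 8343 = -3653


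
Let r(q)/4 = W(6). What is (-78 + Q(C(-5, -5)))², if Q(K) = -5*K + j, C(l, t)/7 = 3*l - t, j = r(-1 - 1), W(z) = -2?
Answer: 69696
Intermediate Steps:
r(q) = -8 (r(q) = 4*(-2) = -8)
j = -8
C(l, t) = -7*t + 21*l (C(l, t) = 7*(3*l - t) = 7*(-t + 3*l) = -7*t + 21*l)
Q(K) = -8 - 5*K (Q(K) = -5*K - 8 = -8 - 5*K)
(-78 + Q(C(-5, -5)))² = (-78 + (-8 - 5*(-7*(-5) + 21*(-5))))² = (-78 + (-8 - 5*(35 - 105)))² = (-78 + (-8 - 5*(-70)))² = (-78 + (-8 + 350))² = (-78 + 342)² = 264² = 69696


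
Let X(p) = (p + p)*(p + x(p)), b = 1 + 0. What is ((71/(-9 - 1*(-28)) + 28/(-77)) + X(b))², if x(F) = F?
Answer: 2374681/43681 ≈ 54.364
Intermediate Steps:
b = 1
X(p) = 4*p² (X(p) = (p + p)*(p + p) = (2*p)*(2*p) = 4*p²)
((71/(-9 - 1*(-28)) + 28/(-77)) + X(b))² = ((71/(-9 - 1*(-28)) + 28/(-77)) + 4*1²)² = ((71/(-9 + 28) + 28*(-1/77)) + 4*1)² = ((71/19 - 4/11) + 4)² = (705/209 + 4)² = (1541/209)² = 2374681/43681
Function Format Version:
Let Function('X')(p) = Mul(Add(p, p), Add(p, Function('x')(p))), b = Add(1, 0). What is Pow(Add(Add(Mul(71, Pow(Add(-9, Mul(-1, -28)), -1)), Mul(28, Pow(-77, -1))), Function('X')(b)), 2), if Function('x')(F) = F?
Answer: Rational(2374681, 43681) ≈ 54.364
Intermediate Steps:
b = 1
Function('X')(p) = Mul(4, Pow(p, 2)) (Function('X')(p) = Mul(Add(p, p), Add(p, p)) = Mul(Mul(2, p), Mul(2, p)) = Mul(4, Pow(p, 2)))
Pow(Add(Add(Mul(71, Pow(Add(-9, Mul(-1, -28)), -1)), Mul(28, Pow(-77, -1))), Function('X')(b)), 2) = Pow(Add(Add(Mul(71, Pow(Add(-9, Mul(-1, -28)), -1)), Mul(28, Pow(-77, -1))), Mul(4, Pow(1, 2))), 2) = Pow(Add(Add(Mul(71, Pow(Add(-9, 28), -1)), Mul(28, Rational(-1, 77))), Mul(4, 1)), 2) = Pow(Add(Add(Mul(71, Pow(19, -1)), Rational(-4, 11)), 4), 2) = Pow(Add(Add(Mul(71, Rational(1, 19)), Rational(-4, 11)), 4), 2) = Pow(Add(Add(Rational(71, 19), Rational(-4, 11)), 4), 2) = Pow(Add(Rational(705, 209), 4), 2) = Pow(Rational(1541, 209), 2) = Rational(2374681, 43681)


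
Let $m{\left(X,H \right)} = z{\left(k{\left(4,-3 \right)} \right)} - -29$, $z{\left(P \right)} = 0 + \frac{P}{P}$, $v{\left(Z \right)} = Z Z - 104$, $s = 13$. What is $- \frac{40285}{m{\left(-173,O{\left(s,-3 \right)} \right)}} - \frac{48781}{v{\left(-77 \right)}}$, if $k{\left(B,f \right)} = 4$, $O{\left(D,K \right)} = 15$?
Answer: $- \frac{47224711}{34950} \approx -1351.2$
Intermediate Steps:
$v{\left(Z \right)} = -104 + Z^{2}$ ($v{\left(Z \right)} = Z^{2} - 104 = -104 + Z^{2}$)
$z{\left(P \right)} = 1$ ($z{\left(P \right)} = 0 + 1 = 1$)
$m{\left(X,H \right)} = 30$ ($m{\left(X,H \right)} = 1 - -29 = 1 + 29 = 30$)
$- \frac{40285}{m{\left(-173,O{\left(s,-3 \right)} \right)}} - \frac{48781}{v{\left(-77 \right)}} = - \frac{40285}{30} - \frac{48781}{-104 + \left(-77\right)^{2}} = \left(-40285\right) \frac{1}{30} - \frac{48781}{-104 + 5929} = - \frac{8057}{6} - \frac{48781}{5825} = - \frac{47224711}{34950}$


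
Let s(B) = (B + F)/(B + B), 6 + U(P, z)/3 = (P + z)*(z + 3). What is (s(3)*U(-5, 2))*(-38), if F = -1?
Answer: 798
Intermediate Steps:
U(P, z) = -18 + 3*(3 + z)*(P + z) (U(P, z) = -18 + 3*((P + z)*(z + 3)) = -18 + 3*((P + z)*(3 + z)) = -18 + 3*((3 + z)*(P + z)) = -18 + 3*(3 + z)*(P + z))
s(B) = (-1 + B)/(2*B) (s(B) = (B - 1)/(B + B) = (-1 + B)/((2*B)) = (-1 + B)*(1/(2*B)) = (-1 + B)/(2*B))
(s(3)*U(-5, 2))*(-38) = (((½)*(-1 + 3)/3)*(-18 + 3*2² + 9*(-5) + 9*2 + 3*(-5)*2))*(-38) = (((½)*(⅓)*2)*(-18 + 3*4 - 45 + 18 - 30))*(-38) = ((-18 + 12 - 45 + 18 - 30)/3)*(-38) = ((⅓)*(-63))*(-38) = -21*(-38) = 798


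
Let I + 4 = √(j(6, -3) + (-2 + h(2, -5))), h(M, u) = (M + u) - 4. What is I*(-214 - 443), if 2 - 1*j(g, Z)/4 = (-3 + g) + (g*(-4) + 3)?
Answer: 2628 - 657*√71 ≈ -2908.0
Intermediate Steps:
h(M, u) = -4 + M + u
j(g, Z) = 8 + 12*g (j(g, Z) = 8 - 4*((-3 + g) + (g*(-4) + 3)) = 8 - 4*((-3 + g) + (-4*g + 3)) = 8 - 4*((-3 + g) + (3 - 4*g)) = 8 - (-12)*g = 8 + 12*g)
I = -4 + √71 (I = -4 + √((8 + 12*6) + (-2 + (-4 + 2 - 5))) = -4 + √((8 + 72) + (-2 - 7)) = -4 + √(80 - 9) = -4 + √71 ≈ 4.4261)
I*(-214 - 443) = (-4 + √71)*(-214 - 443) = (-4 + √71)*(-657) = 2628 - 657*√71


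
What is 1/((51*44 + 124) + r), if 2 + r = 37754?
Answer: 1/40120 ≈ 2.4925e-5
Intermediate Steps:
r = 37752 (r = -2 + 37754 = 37752)
1/((51*44 + 124) + r) = 1/((51*44 + 124) + 37752) = 1/((2244 + 124) + 37752) = 1/(2368 + 37752) = 1/40120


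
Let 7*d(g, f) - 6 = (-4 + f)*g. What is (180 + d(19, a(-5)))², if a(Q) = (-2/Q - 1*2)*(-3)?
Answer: 41036836/1225 ≈ 33499.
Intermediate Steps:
a(Q) = 6 + 6/Q (a(Q) = (-2/Q - 2)*(-3) = (-2 - 2/Q)*(-3) = 6 + 6/Q)
d(g, f) = 6/7 + g*(-4 + f)/7 (d(g, f) = 6/7 + ((-4 + f)*g)/7 = 6/7 + (g*(-4 + f))/7 = 6/7 + g*(-4 + f)/7)
(180 + d(19, a(-5)))² = (180 + (6/7 - 4/7*19 + (⅐)*(6 + 6/(-5))*19))² = (180 + (6/7 - 76/7 + (⅐)*(6 + 6*(-⅕))*19))² = (180 + (6/7 - 76/7 + (⅐)*(6 - 6/5)*19))² = (180 + (6/7 - 76/7 + (⅐)*(24/5)*19))² = (180 + (6/7 - 76/7 + 456/35))² = (180 + 106/35)² = (6406/35)² = 41036836/1225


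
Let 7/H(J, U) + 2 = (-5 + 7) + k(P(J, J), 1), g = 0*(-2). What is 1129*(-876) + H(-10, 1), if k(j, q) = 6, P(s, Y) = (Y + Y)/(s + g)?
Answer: -5934017/6 ≈ -9.8900e+5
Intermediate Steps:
g = 0
P(s, Y) = 2*Y/s (P(s, Y) = (Y + Y)/(s + 0) = (2*Y)/s = 2*Y/s)
H(J, U) = 7/6 (H(J, U) = 7/(-2 + ((-5 + 7) + 6)) = 7/(-2 + (2 + 6)) = 7/(-2 + 8) = 7/6)
1129*(-876) + H(-10, 1) = 1129*(-876) + 7/6 = -989004 + 7/6 = -5934017/6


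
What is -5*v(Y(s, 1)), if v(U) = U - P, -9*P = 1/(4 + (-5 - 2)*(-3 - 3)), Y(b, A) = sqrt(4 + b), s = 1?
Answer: -5/414 - 5*sqrt(5) ≈ -11.192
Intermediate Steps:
P = -1/414 (P = -1/(9*(4 + (-5 - 2)*(-3 - 3))) = -1/(9*(4 - 7*(-6))) = -1/(9*(4 + 42)) = -1/9/46 = -1/9*1/46 = -1/414 ≈ -0.0024155)
v(U) = 1/414 + U (v(U) = U - 1*(-1/414) = U + 1/414 = 1/414 + U)
-5*v(Y(s, 1)) = -5*(1/414 + sqrt(4 + 1)) = -5*(1/414 + sqrt(5)) = -5/414 - 5*sqrt(5)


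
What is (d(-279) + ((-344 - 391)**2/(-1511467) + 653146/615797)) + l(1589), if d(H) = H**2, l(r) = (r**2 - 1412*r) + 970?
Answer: 25779437453027661/71596680323 ≈ 3.6006e+5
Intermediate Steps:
l(r) = 970 + r**2 - 1412*r
(d(-279) + ((-344 - 391)**2/(-1511467) + 653146/615797)) + l(1589) = ((-279)**2 + ((-344 - 391)**2/(-1511467) + 653146/615797)) + (970 + 1589**2 - 1412*1589) = (77841 + ((-735)**2*(-1/1511467) + 653146*(1/615797))) + (970 + 2524921 - 2243668) = (77841 + (540225*(-1/1511467) + 50242/47369)) + 282223 = (77841 + (-540225/1511467 + 50242/47369)) + 282223 = (77841 + 50349206989/71596680323) + 282223 = 5573207542229632/71596680323 + 282223 = 25779437453027661/71596680323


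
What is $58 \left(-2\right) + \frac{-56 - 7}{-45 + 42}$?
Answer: $-95$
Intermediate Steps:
$58 \left(-2\right) + \frac{-56 - 7}{-45 + 42} = -116 - \frac{63}{-3} = -116 - -21 = -116 + 21 = -95$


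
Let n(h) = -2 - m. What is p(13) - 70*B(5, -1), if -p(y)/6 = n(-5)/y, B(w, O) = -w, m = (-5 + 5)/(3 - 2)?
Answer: 4562/13 ≈ 350.92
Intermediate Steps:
m = 0 (m = 0/1 = 0*1 = 0)
n(h) = -2 (n(h) = -2 - 1*0 = -2 + 0 = -2)
p(y) = 12/y (p(y) = -(-12)/y = 12/y)
p(13) - 70*B(5, -1) = 12/13 - (-70)*5 = 12*(1/13) - 70*(-5) = 12/13 + 350 = 4562/13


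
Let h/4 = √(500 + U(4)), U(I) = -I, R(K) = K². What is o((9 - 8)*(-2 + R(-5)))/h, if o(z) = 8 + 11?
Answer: 19*√31/496 ≈ 0.21328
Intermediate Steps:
h = 16*√31 (h = 4*√(500 - 1*4) = 4*√(500 - 4) = 4*√496 = 4*(4*√31) = 16*√31 ≈ 89.084)
o(z) = 19
o((9 - 8)*(-2 + R(-5)))/h = 19/((16*√31)) = 19*(√31/496) = 19*√31/496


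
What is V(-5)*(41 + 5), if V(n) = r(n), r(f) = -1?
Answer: -46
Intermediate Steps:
V(n) = -1
V(-5)*(41 + 5) = -(41 + 5) = -1*46 = -46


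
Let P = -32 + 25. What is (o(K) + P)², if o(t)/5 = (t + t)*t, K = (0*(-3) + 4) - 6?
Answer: 1089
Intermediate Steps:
K = -2 (K = (0 + 4) - 6 = 4 - 6 = -2)
o(t) = 10*t² (o(t) = 5*((t + t)*t) = 5*((2*t)*t) = 5*(2*t²) = 10*t²)
P = -7
(o(K) + P)² = (10*(-2)² - 7)² = (10*4 - 7)² = (40 - 7)² = 33² = 1089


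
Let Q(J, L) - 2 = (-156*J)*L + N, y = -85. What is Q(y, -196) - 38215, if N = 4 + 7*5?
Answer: -2637134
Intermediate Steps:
N = 39 (N = 4 + 35 = 39)
Q(J, L) = 41 - 156*J*L (Q(J, L) = 2 + ((-156*J)*L + 39) = 2 + (-156*J*L + 39) = 2 + (39 - 156*J*L) = 41 - 156*J*L)
Q(y, -196) - 38215 = (41 - 156*(-85)*(-196)) - 38215 = (41 - 2598960) - 38215 = -2598919 - 38215 = -2637134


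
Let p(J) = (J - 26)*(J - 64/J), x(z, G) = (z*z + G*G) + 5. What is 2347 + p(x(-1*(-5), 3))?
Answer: 8498/3 ≈ 2832.7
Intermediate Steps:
x(z, G) = 5 + G**2 + z**2 (x(z, G) = (z**2 + G**2) + 5 = (G**2 + z**2) + 5 = 5 + G**2 + z**2)
p(J) = (-26 + J)*(J - 64/J)
2347 + p(x(-1*(-5), 3)) = 2347 + (-64 + (5 + 3**2 + (-1*(-5))**2)**2 - 26*(5 + 3**2 + (-1*(-5))**2) + 1664/(5 + 3**2 + (-1*(-5))**2)) = 2347 + (-64 + (5 + 9 + 5**2)**2 - 26*(5 + 9 + 5**2) + 1664/(5 + 9 + 5**2)) = 2347 + (-64 + (5 + 9 + 25)**2 - 26*(5 + 9 + 25) + 1664/(5 + 9 + 25)) = 2347 + (-64 + 39**2 - 26*39 + 1664/39) = 2347 + (-64 + 1521 - 1014 + 1664*(1/39)) = 2347 + (-64 + 1521 - 1014 + 128/3) = 2347 + 1457/3 = 8498/3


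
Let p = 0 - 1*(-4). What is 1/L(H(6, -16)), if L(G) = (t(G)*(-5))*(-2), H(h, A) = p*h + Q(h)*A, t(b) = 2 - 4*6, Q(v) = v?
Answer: -1/220 ≈ -0.0045455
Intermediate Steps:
p = 4 (p = 0 + 4 = 4)
t(b) = -22 (t(b) = 2 - 24 = -22)
H(h, A) = 4*h + A*h (H(h, A) = 4*h + h*A = 4*h + A*h)
L(G) = -220 (L(G) = -22*(-5)*(-2) = 110*(-2) = -220)
1/L(H(6, -16)) = 1/(-220) = -1/220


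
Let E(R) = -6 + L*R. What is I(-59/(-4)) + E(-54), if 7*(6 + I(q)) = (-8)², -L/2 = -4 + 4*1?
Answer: -20/7 ≈ -2.8571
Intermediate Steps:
L = 0 (L = -2*(-4 + 4*1) = -2*(-4 + 4) = -2*0 = 0)
I(q) = 22/7 (I(q) = -6 + (⅐)*(-8)² = -6 + (⅐)*64 = -6 + 64/7 = 22/7)
E(R) = -6 (E(R) = -6 + 0*R = -6 + 0 = -6)
I(-59/(-4)) + E(-54) = 22/7 - 6 = -20/7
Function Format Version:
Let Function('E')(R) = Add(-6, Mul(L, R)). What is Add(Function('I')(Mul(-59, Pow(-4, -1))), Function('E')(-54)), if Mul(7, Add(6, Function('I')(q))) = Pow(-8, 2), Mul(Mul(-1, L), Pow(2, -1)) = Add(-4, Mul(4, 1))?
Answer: Rational(-20, 7) ≈ -2.8571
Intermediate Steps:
L = 0 (L = Mul(-2, Add(-4, Mul(4, 1))) = Mul(-2, Add(-4, 4)) = Mul(-2, 0) = 0)
Function('I')(q) = Rational(22, 7) (Function('I')(q) = Add(-6, Mul(Rational(1, 7), Pow(-8, 2))) = Add(-6, Mul(Rational(1, 7), 64)) = Add(-6, Rational(64, 7)) = Rational(22, 7))
Function('E')(R) = -6 (Function('E')(R) = Add(-6, Mul(0, R)) = Add(-6, 0) = -6)
Add(Function('I')(Mul(-59, Pow(-4, -1))), Function('E')(-54)) = Add(Rational(22, 7), -6) = Rational(-20, 7)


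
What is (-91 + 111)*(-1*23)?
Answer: -460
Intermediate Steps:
(-91 + 111)*(-1*23) = 20*(-23) = -460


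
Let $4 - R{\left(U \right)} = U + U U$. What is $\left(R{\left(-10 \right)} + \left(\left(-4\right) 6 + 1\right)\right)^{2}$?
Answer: $11881$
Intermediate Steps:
$R{\left(U \right)} = 4 - U - U^{2}$ ($R{\left(U \right)} = 4 - \left(U + U U\right) = 4 - \left(U + U^{2}\right) = 4 - U - U^{2}$)
$\left(R{\left(-10 \right)} + \left(\left(-4\right) 6 + 1\right)\right)^{2} = \left(\left(4 - -10 - \left(-10\right)^{2}\right) + \left(\left(-4\right) 6 + 1\right)\right)^{2} = \left(\left(4 + 10 - 100\right) + \left(-24 + 1\right)\right)^{2} = \left(\left(4 + 10 - 100\right) - 23\right)^{2} = \left(-86 - 23\right)^{2} = \left(-109\right)^{2} = 11881$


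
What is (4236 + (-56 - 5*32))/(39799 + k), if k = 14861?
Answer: 67/911 ≈ 0.073546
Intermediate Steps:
(4236 + (-56 - 5*32))/(39799 + k) = (4236 + (-56 - 5*32))/(39799 + 14861) = (4236 + (-56 - 160))/54660 = (4236 - 216)*(1/54660) = 4020*(1/54660) = 67/911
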